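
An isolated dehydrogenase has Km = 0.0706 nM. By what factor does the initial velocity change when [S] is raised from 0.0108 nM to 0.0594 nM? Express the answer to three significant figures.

Since Vmax cancels, v₂/v₁ = [S]₂(Km+[S]₁) / [S]₁(Km+[S]₂).
= 0.0594×(0.0706+0.0108) / (0.0108×(0.0706+0.0594)) = 0.004835/0.001404 = 3.44.

3.44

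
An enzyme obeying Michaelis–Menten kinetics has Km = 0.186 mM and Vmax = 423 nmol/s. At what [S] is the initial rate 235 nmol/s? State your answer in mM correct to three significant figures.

The required fractional saturation is v/Vmax = 235/423 = 0.5556.
Then [S]/(Km+[S]) = 0.5556 ⇒ [S] = 0.186 × 0.5556/(1 − 0.5556) = 0.232 mM.

0.232 mM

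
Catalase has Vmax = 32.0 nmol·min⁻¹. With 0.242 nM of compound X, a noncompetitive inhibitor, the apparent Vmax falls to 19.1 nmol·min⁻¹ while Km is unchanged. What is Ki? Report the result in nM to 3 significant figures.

Noncompetitive: Vmax,app = Vmax/α with α = 1 + [I]/Ki.
α = Vmax/Vmax,app = 32.0/19.1 = 1.675.
Ki = [I]/(α − 1) = 0.242/0.6754 = 0.358 nM.

0.358 nM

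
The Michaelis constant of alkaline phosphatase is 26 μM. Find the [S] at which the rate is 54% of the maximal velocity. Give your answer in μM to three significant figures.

30.5 μM

v/Vmax = [S]/(Km+[S]) = 0.54, so [S] = Km·0.54/(1 − 0.54) = 26 × 1.174.
[S] = 30.5 μM.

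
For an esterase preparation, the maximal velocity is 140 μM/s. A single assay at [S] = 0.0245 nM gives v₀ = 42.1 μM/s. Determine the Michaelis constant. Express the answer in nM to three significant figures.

v/Vmax = 42.1/140 = 0.3007 = [S]/(Km+[S]).
So Km + [S] = [S]/0.3007 = 0.08147 nM, giving Km = 0.08147 − 0.0245 = 0.0570 nM.

0.0570 nM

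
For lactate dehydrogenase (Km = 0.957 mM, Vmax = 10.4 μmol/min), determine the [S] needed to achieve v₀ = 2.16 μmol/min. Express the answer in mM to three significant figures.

0.251 mM

Rearranging v = Vmax[S]/(Km+[S]) gives [S] = Km·v/(Vmax − v).
[S] = 0.957 × 2.16 / (10.4 − 2.16) = 2.067/8.240 = 0.251 mM.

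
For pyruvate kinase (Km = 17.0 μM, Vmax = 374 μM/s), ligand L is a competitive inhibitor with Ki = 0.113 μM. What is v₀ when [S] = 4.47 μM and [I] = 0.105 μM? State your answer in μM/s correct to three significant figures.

44.9 μM/s

α = 1 + [I]/Ki = 1 + 0.105/0.113 = 1.929.
For a competitive inhibitor, Vmax is unchanged and the apparent Km becomes α·Km: Km,app = 32.8 μM, Vmax,app = 374 μM/s.
v = Vmax,app·[S]/(Km,app + [S]) = 374 × 4.47/(32.8 + 4.47) = 44.9 μM/s.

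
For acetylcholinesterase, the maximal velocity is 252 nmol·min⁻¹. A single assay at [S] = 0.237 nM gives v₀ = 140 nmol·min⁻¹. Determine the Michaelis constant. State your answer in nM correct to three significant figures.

0.190 nM

From v = Vmax[S]/(Km+[S]), Km = [S](Vmax − v)/v.
Km = 0.237 × (252 − 140) / 140 = 26.54/140 = 0.190 nM.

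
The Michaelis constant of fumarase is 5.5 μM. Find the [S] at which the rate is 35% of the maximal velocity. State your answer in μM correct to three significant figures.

v/Vmax = [S]/(Km+[S]) = 0.35, so [S] = Km·0.35/(1 − 0.35) = 5.5 × 0.5385.
[S] = 2.96 μM.

2.96 μM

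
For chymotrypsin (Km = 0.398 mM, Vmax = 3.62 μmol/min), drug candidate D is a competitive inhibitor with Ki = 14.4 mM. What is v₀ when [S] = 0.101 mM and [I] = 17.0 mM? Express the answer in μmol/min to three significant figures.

0.377 μmol/min

With α = 1 + [I]/Ki = 1 + 17.0/14.4 = 2.181, the competitive rate law is v = Vmax[S] / (αKm + [S]).
v = 3.62×0.101 / (2.181×0.398 + 0.101) = 0.3656/0.9689 = 0.377 μmol/min.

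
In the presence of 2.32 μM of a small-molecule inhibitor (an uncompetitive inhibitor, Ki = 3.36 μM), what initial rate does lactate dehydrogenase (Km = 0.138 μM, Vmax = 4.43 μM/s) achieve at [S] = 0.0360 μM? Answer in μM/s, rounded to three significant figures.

α = 1 + [I]/Ki = 1 + 2.32/3.36 = 1.690.
For an uncompetitive inhibitor, both parameters are divided by α, giving Vmax/α and Km/α: Km,app = 0.0816 μM, Vmax,app = 2.62 μM/s.
v = Vmax,app·[S]/(Km,app + [S]) = 2.62 × 0.0360/(0.0816 + 0.0360) = 0.802 μM/s.

0.802 μM/s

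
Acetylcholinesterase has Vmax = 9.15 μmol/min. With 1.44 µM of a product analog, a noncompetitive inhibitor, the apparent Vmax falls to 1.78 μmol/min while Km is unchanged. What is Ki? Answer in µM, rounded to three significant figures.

Noncompetitive: Vmax,app = Vmax/α with α = 1 + [I]/Ki.
α = Vmax/Vmax,app = 9.15/1.78 = 5.140.
Ki = [I]/(α − 1) = 1.44/4.140 = 0.348 µM.

0.348 µM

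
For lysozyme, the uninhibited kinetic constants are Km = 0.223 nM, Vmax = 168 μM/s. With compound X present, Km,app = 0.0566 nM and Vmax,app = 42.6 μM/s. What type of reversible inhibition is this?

Both Km and Vmax decrease by the same factor (~3.94-fold) — characteristic of uncompetitive inhibition.

uncompetitive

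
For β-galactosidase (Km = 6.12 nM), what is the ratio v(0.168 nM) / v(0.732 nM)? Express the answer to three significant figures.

0.250

The fractional saturations are [S]/(Km+[S]) = 0.732/6.852 = 0.1068 and 0.168/6.288 = 0.02672.
v₂/v₁ is just their ratio: 0.02672/0.1068 = 0.250.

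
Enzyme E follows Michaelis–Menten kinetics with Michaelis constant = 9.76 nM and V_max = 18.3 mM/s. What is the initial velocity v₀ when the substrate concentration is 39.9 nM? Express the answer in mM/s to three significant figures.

14.7 mM/s

v = Vmax·[S]/(Km + [S]) = 18.3 × 39.9 / (9.76 + 39.9)
  = 730.2 / 49.66 = 14.7 mM/s.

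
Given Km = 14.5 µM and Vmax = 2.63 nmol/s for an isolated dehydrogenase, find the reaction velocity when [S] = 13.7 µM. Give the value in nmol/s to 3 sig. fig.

1.28 nmol/s

[S]/(Km+[S]) = 13.7/28.20 = 0.4858, the fractional saturation.
v = 0.4858 × Vmax = 0.4858 × 2.63 = 1.28 nmol/s.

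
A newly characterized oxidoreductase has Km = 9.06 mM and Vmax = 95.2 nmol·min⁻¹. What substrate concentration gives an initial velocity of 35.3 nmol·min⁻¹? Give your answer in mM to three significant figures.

5.34 mM

Rearranging v = Vmax[S]/(Km+[S]) gives [S] = Km·v/(Vmax − v).
[S] = 9.06 × 35.3 / (95.2 − 35.3) = 319.8/59.90 = 5.34 mM.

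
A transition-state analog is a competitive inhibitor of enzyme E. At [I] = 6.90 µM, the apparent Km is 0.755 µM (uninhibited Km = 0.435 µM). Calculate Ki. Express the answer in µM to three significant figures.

9.38 µM

Competitive: Km,app = α·Km with α = 1 + [I]/Ki.
α = Km,app/Km = 0.755/0.435 = 1.736.
Ki = [I]/(α − 1) = 6.90/0.7356 = 9.38 µM.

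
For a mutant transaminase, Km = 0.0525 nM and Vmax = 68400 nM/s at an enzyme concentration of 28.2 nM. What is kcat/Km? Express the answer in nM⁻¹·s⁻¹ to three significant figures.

46200 nM⁻¹·s⁻¹

kcat = Vmax/[E]total = 68400/28.2 = 2430 s⁻¹.
kcat/Km = 2430/0.0525 = 46200 nM⁻¹·s⁻¹.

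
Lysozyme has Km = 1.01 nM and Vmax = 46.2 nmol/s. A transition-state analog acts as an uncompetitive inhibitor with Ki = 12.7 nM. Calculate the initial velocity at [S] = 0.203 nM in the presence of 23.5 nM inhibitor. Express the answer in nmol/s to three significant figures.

α = 1 + [I]/Ki = 1 + 23.5/12.7 = 2.850.
For an uncompetitive inhibitor, both parameters are divided by α, giving Vmax/α and Km/α: Km,app = 0.354 nM, Vmax,app = 16.2 nmol/s.
v = Vmax,app·[S]/(Km,app + [S]) = 16.2 × 0.203/(0.354 + 0.203) = 5.90 nmol/s.

5.90 nmol/s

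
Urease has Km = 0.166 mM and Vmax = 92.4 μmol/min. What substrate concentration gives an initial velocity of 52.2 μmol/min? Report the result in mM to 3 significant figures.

The required fractional saturation is v/Vmax = 52.2/92.4 = 0.5649.
Then [S]/(Km+[S]) = 0.5649 ⇒ [S] = 0.166 × 0.5649/(1 − 0.5649) = 0.216 mM.

0.216 mM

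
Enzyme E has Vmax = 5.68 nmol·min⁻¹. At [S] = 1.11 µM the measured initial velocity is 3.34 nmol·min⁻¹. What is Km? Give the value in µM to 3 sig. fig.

0.778 µM

From v = Vmax[S]/(Km+[S]), Km = [S](Vmax − v)/v.
Km = 1.11 × (5.68 − 3.34) / 3.34 = 2.597/3.34 = 0.778 µM.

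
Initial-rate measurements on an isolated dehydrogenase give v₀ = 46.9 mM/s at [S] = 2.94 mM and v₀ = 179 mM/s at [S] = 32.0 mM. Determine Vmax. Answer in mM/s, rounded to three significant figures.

250 mM/s

In reciprocal form, 1/v = (Km/Vmax)·(1/[S]) + 1/Vmax. The two points give (1/[S], 1/v) = (0.3401, 0.02132) and (0.03125, 0.005587).
Slope = (0.02132 − 0.005587)/(0.3401 − 0.03125) = 0.05094; intercept = 0.02132 − 0.05094×0.3401 = 0.003995.
Vmax = 1/intercept = 250 mM/s; Km = slope × Vmax = 0.05094 × 250 = 12.8 mM.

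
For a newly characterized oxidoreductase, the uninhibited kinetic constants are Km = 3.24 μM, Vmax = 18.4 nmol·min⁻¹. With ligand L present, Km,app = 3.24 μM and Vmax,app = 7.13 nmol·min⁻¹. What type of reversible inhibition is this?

Vmax decreases (18.4 → 7.13 nmol·min⁻¹) while Km is unchanged — pure noncompetitive inhibition.

noncompetitive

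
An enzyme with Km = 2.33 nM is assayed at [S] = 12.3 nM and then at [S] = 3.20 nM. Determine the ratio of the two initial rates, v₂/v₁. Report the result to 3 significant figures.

0.688

The fractional saturations are [S]/(Km+[S]) = 12.3/14.63 = 0.8407 and 3.20/5.530 = 0.5787.
v₂/v₁ is just their ratio: 0.5787/0.8407 = 0.688.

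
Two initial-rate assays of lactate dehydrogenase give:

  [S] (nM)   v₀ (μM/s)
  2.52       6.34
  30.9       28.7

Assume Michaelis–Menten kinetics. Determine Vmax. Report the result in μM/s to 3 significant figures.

41.8 μM/s

In reciprocal form, 1/v = (Km/Vmax)·(1/[S]) + 1/Vmax. The two points give (1/[S], 1/v) = (0.3968, 0.1577) and (0.03236, 0.03484).
Slope = (0.1577 − 0.03484)/(0.3968 − 0.03236) = 0.3372; intercept = 0.1577 − 0.3372×0.3968 = 0.02393.
Vmax = 1/intercept = 41.8 μM/s; Km = slope × Vmax = 0.3372 × 41.8 = 14.1 nM.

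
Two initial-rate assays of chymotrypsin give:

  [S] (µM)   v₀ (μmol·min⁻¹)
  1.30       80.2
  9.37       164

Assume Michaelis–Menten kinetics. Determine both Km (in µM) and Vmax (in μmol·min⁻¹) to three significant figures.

Km = 1.90 µM; Vmax = 197 μmol·min⁻¹

From v = Vmax[S]/(Km+[S]), each point gives Vmax = v(Km+[S])/[S].
Equating: 80.2(Km+1.30)/1.30 = 164(Km+9.37)/9.37.
61.69·Km + 80.2 = 17.50·Km + 164, so (61.69 − 17.50)·Km = 164 − 80.2.
Km = 83.80/44.19 = 1.90 µM; then Vmax = 80.2(1.90+1.30)/1.30 = 197 μmol·min⁻¹.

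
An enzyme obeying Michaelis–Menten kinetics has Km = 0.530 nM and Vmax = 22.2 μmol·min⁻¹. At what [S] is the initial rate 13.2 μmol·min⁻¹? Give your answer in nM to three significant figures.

Rearranging v = Vmax[S]/(Km+[S]) gives [S] = Km·v/(Vmax − v).
[S] = 0.530 × 13.2 / (22.2 − 13.2) = 6.996/9.000 = 0.777 nM.

0.777 nM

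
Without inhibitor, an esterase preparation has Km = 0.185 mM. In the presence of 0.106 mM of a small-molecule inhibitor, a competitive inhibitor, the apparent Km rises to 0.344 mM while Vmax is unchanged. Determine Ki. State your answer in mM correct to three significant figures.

Competitive: Km,app = α·Km with α = 1 + [I]/Ki.
α = Km,app/Km = 0.344/0.185 = 1.859.
Since α = 1 + [I]/Ki, [I]/Ki = 1.859 − 1 = 0.8595 and Ki = 0.106/0.8595 = 0.123 mM.

0.123 mM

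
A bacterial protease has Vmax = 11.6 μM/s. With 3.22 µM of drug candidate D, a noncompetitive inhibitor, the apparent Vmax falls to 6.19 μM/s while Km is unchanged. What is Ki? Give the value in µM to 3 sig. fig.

3.68 µM

Noncompetitive: Vmax,app = Vmax/α with α = 1 + [I]/Ki.
α = Vmax/Vmax,app = 11.6/6.19 = 1.874.
Ki = [I]/(α − 1) = 3.22/0.8740 = 3.68 µM.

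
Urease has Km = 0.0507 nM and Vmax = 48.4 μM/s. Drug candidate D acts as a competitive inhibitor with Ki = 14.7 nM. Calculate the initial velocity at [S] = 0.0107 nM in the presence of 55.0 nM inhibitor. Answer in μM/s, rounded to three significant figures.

2.06 μM/s

With α = 1 + [I]/Ki = 1 + 55.0/14.7 = 4.741, the competitive rate law is v = Vmax[S] / (αKm + [S]).
v = 48.4×0.0107 / (4.741×0.0507 + 0.0107) = 0.5179/0.2511 = 2.06 μM/s.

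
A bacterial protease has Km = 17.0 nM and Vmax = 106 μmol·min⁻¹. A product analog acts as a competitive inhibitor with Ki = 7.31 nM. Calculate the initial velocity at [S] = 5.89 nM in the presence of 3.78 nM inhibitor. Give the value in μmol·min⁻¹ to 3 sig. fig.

19.7 μmol·min⁻¹

With α = 1 + [I]/Ki = 1 + 3.78/7.31 = 1.517, the competitive rate law is v = Vmax[S] / (αKm + [S]).
v = 106×5.89 / (1.517×17.0 + 5.89) = 624.3/31.68 = 19.7 μmol·min⁻¹.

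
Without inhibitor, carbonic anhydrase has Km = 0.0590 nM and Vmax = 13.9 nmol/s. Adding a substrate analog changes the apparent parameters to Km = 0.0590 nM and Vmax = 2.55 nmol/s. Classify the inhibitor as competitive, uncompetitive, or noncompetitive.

noncompetitive

Vmax decreases (13.9 → 2.55 nmol/s) while Km is unchanged — pure noncompetitive inhibition.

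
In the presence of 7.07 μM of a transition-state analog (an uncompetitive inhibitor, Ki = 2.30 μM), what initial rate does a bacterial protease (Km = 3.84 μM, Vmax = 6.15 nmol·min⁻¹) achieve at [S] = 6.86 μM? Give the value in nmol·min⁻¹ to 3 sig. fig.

With α = 1 + [I]/Ki = 1 + 7.07/2.30 = 4.074, the uncompetitive rate law is v = (Vmax/α)·[S] / (Km/α + [S]).
v = (6.15/4.074)×6.86 / (3.84/4.074 + 6.86) = 10.36/7.803 = 1.33 nmol·min⁻¹.

1.33 nmol·min⁻¹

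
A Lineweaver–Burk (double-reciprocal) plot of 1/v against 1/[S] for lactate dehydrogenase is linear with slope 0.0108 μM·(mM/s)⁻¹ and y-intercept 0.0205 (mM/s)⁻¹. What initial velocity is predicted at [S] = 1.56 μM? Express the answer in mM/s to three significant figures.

The y-intercept is 1/Vmax, so Vmax = 1/0.0205 = 48.8 mM/s.
The slope is Km/Vmax, so Km = 0.0108 × 48.8 = 0.527 μM.
Then v = 48.8 × 1.56/(0.527 + 1.56) = 36.5 mM/s.

36.5 mM/s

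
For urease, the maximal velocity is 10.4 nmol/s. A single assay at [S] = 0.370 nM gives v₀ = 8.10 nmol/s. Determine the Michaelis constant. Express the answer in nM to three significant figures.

0.105 nM

v/Vmax = 8.10/10.4 = 0.7788 = [S]/(Km+[S]).
So Km + [S] = [S]/0.7788 = 0.4751 nM, giving Km = 0.4751 − 0.370 = 0.105 nM.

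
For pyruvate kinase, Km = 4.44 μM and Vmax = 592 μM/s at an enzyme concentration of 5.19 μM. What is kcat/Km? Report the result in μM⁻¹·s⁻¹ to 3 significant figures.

kcat = Vmax/[E]total = 592/5.19 = 114 s⁻¹.
kcat/Km = 114/4.44 = 25.7 μM⁻¹·s⁻¹.

25.7 μM⁻¹·s⁻¹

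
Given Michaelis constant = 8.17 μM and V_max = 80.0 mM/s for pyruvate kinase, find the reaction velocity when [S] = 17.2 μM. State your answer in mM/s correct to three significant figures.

[S]/(Km+[S]) = 17.2/25.37 = 0.6780, the fractional saturation.
v = 0.6780 × Vmax = 0.6780 × 80.0 = 54.2 mM/s.

54.2 mM/s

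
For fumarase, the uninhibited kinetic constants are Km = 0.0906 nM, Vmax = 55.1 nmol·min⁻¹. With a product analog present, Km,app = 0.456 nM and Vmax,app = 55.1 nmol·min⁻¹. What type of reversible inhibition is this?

Km increases (0.0906 → 0.456 nM) while Vmax is unchanged — the hallmark of competitive inhibition.

competitive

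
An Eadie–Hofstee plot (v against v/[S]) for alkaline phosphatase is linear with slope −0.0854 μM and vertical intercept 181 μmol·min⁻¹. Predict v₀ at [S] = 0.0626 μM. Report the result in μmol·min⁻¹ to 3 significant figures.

76.6 μmol·min⁻¹

In the Eadie–Hofstee form v = Vmax − Km·(v/[S]), the slope is −Km and the intercept is Vmax, so Km = 0.0854 μM and Vmax = 181 μmol·min⁻¹.
v = 181 × 0.0626/(0.0854 + 0.0626) = 76.6 μmol·min⁻¹.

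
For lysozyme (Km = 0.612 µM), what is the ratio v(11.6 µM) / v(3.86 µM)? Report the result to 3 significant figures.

1.10

Since Vmax cancels, v₂/v₁ = [S]₂(Km+[S]₁) / [S]₁(Km+[S]₂).
= 11.6×(0.612+3.86) / (3.86×(0.612+11.6)) = 51.88/47.14 = 1.10.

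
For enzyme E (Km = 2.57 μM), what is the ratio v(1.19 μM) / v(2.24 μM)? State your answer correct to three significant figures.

Since Vmax cancels, v₂/v₁ = [S]₂(Km+[S]₁) / [S]₁(Km+[S]₂).
= 1.19×(2.57+2.24) / (2.24×(2.57+1.19)) = 5.724/8.422 = 0.680.

0.680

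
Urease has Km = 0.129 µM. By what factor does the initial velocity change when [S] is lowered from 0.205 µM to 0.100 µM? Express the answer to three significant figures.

0.711

The fractional saturations are [S]/(Km+[S]) = 0.205/0.3340 = 0.6138 and 0.100/0.2290 = 0.4367.
v₂/v₁ is just their ratio: 0.4367/0.6138 = 0.711.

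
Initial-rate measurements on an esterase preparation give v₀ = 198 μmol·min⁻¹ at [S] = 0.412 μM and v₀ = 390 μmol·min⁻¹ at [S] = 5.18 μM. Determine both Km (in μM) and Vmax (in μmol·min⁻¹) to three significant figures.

Km = 0.474 μM; Vmax = 426 μmol·min⁻¹

In reciprocal form, 1/v = (Km/Vmax)·(1/[S]) + 1/Vmax. The two points give (1/[S], 1/v) = (2.427, 0.005051) and (0.1931, 0.002564).
Slope = (0.005051 − 0.002564)/(2.427 − 0.1931) = 0.001113; intercept = 0.005051 − 0.001113×2.427 = 0.002349.
Vmax = 1/intercept = 426 μmol·min⁻¹; Km = slope × Vmax = 0.001113 × 426 = 0.474 μM.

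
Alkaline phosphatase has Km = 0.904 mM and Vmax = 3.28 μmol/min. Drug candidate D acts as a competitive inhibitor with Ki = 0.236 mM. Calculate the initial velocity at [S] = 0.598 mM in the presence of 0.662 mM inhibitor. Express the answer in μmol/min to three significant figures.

0.486 μmol/min

α = 1 + [I]/Ki = 1 + 0.662/0.236 = 3.805.
For a competitive inhibitor, Vmax is unchanged and the apparent Km becomes α·Km: Km,app = 3.44 mM, Vmax,app = 3.28 μmol/min.
v = Vmax,app·[S]/(Km,app + [S]) = 3.28 × 0.598/(3.44 + 0.598) = 0.486 μmol/min.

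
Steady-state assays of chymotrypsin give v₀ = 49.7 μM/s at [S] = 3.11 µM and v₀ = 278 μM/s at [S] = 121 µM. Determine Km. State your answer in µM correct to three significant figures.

In reciprocal form, 1/v = (Km/Vmax)·(1/[S]) + 1/Vmax. The two points give (1/[S], 1/v) = (0.3215, 0.02012) and (0.008264, 0.003597).
Slope = (0.02012 − 0.003597)/(0.3215 − 0.008264) = 0.05274; intercept = 0.02012 − 0.05274×0.3215 = 0.003161.
Vmax = 1/intercept = 316 μM/s; Km = slope × Vmax = 0.05274 × 316 = 16.7 µM.

16.7 µM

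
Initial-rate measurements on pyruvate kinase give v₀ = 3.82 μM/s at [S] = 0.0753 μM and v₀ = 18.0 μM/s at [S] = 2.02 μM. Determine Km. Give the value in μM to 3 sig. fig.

From v = Vmax[S]/(Km+[S]), each point gives Vmax = v(Km+[S])/[S].
Equating: 3.82(Km+0.0753)/0.0753 = 18.0(Km+2.02)/2.02.
50.73·Km + 3.82 = 8.911·Km + 18.0, so (50.73 − 8.911)·Km = 18.0 − 3.82.
Km = 14.18/41.82 = 0.339 μM; then Vmax = 3.82(0.339+0.0753)/0.0753 = 21.0 μM/s.

0.339 μM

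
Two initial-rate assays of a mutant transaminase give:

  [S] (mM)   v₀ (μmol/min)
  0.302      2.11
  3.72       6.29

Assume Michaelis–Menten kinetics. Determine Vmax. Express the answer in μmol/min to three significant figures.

In reciprocal form, 1/v = (Km/Vmax)·(1/[S]) + 1/Vmax. The two points give (1/[S], 1/v) = (3.311, 0.4739) and (0.2688, 0.1590).
Slope = (0.4739 − 0.1590)/(3.311 − 0.2688) = 0.1035; intercept = 0.4739 − 0.1035×3.311 = 0.1312.
Vmax = 1/intercept = 7.62 μmol/min; Km = slope × Vmax = 0.1035 × 7.62 = 0.789 mM.

7.62 μmol/min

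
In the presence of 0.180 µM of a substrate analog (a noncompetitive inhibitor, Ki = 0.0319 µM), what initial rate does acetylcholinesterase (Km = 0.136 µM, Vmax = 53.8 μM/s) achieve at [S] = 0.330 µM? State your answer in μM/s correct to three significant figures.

5.74 μM/s

With α = 1 + [I]/Ki = 1 + 0.180/0.0319 = 6.643, the noncompetitive rate law is v = (Vmax/α)·[S] / (Km + [S]).
v = (53.8/6.643)×0.330 / (0.136 + 0.330) = 2.673/0.4660 = 5.74 μM/s.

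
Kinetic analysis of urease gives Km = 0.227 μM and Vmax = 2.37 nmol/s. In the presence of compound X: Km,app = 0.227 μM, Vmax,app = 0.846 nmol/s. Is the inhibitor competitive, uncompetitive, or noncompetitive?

noncompetitive

Vmax decreases (2.37 → 0.846 nmol/s) while Km is unchanged — pure noncompetitive inhibition.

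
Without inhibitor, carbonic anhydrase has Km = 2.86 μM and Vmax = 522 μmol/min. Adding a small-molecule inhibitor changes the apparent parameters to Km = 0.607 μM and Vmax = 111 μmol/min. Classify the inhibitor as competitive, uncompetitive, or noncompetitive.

Both Km and Vmax decrease by the same factor (~4.71-fold) — characteristic of uncompetitive inhibition.

uncompetitive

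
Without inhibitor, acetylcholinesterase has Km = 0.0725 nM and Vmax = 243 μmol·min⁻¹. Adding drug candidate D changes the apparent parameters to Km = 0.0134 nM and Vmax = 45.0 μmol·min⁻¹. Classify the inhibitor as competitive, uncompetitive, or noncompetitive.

Both Km and Vmax decrease by the same factor (~5.40-fold) — characteristic of uncompetitive inhibition.

uncompetitive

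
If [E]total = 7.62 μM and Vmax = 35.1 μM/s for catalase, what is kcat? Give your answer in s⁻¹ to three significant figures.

kcat = Vmax/[E]total = 35.1 μM/s / 7.62 μM = 4.61 s⁻¹.

4.61 s⁻¹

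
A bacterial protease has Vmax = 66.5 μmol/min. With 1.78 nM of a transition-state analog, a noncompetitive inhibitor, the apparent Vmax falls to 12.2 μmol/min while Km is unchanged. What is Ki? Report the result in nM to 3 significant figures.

0.400 nM

Noncompetitive: Vmax,app = Vmax/α with α = 1 + [I]/Ki.
α = Vmax/Vmax,app = 66.5/12.2 = 5.451.
Since α = 1 + [I]/Ki, [I]/Ki = 5.451 − 1 = 4.451 and Ki = 1.78/4.451 = 0.400 nM.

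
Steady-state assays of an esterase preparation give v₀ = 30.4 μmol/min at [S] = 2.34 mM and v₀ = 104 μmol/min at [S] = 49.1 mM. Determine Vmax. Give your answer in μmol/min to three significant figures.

In reciprocal form, 1/v = (Km/Vmax)·(1/[S]) + 1/Vmax. The two points give (1/[S], 1/v) = (0.4274, 0.03289) and (0.02037, 0.009615).
Slope = (0.03289 − 0.009615)/(0.4274 − 0.02037) = 0.05720; intercept = 0.03289 − 0.05720×0.4274 = 0.008450.
Vmax = 1/intercept = 118 μmol/min; Km = slope × Vmax = 0.05720 × 118 = 6.77 mM.

118 μmol/min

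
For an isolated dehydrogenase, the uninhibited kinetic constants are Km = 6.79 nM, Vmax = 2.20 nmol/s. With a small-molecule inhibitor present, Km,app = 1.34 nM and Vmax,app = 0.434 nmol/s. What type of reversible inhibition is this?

Both Km and Vmax decrease by the same factor (~5.07-fold) — characteristic of uncompetitive inhibition.

uncompetitive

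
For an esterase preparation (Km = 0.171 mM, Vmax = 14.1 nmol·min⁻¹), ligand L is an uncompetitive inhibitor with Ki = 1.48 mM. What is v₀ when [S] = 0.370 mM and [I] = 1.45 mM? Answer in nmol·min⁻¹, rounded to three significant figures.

α = 1 + [I]/Ki = 1 + 1.45/1.48 = 1.980.
For an uncompetitive inhibitor, both parameters are divided by α, giving Vmax/α and Km/α: Km,app = 0.0864 mM, Vmax,app = 7.12 nmol·min⁻¹.
v = Vmax,app·[S]/(Km,app + [S]) = 7.12 × 0.370/(0.0864 + 0.370) = 5.77 nmol·min⁻¹.

5.77 nmol·min⁻¹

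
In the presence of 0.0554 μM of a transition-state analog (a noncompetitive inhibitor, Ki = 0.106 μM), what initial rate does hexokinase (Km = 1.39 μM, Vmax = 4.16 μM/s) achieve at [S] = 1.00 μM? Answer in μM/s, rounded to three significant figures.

α = 1 + [I]/Ki = 1 + 0.0554/0.106 = 1.523.
For a noncompetitive inhibitor, Vmax is reduced to Vmax/α while Km is unchanged: Km,app = 1.39 μM, Vmax,app = 2.73 μM/s.
v = Vmax,app·[S]/(Km,app + [S]) = 2.73 × 1.00/(1.39 + 1.00) = 1.14 μM/s.

1.14 μM/s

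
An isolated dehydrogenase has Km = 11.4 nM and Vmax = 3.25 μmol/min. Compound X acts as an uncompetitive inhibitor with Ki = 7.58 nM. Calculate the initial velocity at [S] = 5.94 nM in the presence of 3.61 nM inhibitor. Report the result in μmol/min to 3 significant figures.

With α = 1 + [I]/Ki = 1 + 3.61/7.58 = 1.476, the uncompetitive rate law is v = (Vmax/α)·[S] / (Km/α + [S]).
v = (3.25/1.476)×5.94 / (11.4/1.476 + 5.94) = 13.08/13.66 = 0.957 μmol/min.

0.957 μmol/min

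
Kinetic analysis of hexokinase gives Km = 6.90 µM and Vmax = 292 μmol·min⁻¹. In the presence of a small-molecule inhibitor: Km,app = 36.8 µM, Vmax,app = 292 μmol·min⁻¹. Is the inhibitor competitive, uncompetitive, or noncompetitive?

Km increases (6.90 → 36.8 µM) while Vmax is unchanged — the hallmark of competitive inhibition.

competitive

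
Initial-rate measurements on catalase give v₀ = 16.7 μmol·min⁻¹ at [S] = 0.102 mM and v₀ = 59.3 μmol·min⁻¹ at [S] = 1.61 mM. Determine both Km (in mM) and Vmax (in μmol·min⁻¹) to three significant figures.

In reciprocal form, 1/v = (Km/Vmax)·(1/[S]) + 1/Vmax. The two points give (1/[S], 1/v) = (9.804, 0.05988) and (0.6211, 0.01686).
Slope = (0.05988 − 0.01686)/(9.804 − 0.6211) = 0.004684; intercept = 0.05988 − 0.004684×9.804 = 0.01395.
Vmax = 1/intercept = 71.7 μmol·min⁻¹; Km = slope × Vmax = 0.004684 × 71.7 = 0.336 mM.

Km = 0.336 mM; Vmax = 71.7 μmol·min⁻¹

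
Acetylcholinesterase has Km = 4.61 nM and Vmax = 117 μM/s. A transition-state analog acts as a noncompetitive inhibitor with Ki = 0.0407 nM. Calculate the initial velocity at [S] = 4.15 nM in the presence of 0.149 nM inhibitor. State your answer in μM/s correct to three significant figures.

11.9 μM/s

With α = 1 + [I]/Ki = 1 + 0.149/0.0407 = 4.661, the noncompetitive rate law is v = (Vmax/α)·[S] / (Km + [S]).
v = (117/4.661)×4.15 / (4.61 + 4.15) = 104.2/8.760 = 11.9 μM/s.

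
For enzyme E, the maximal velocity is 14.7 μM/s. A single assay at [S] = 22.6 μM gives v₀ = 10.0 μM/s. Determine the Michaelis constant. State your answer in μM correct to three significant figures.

10.6 μM

v/Vmax = 10.0/14.7 = 0.6803 = [S]/(Km+[S]).
So Km + [S] = [S]/0.6803 = 33.22 μM, giving Km = 33.22 − 22.6 = 10.6 μM.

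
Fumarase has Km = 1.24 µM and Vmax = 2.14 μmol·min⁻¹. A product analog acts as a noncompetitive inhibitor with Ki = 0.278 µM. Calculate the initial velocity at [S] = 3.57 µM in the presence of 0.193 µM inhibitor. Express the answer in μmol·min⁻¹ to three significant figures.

α = 1 + [I]/Ki = 1 + 0.193/0.278 = 1.694.
For a noncompetitive inhibitor, Vmax is reduced to Vmax/α while Km is unchanged: Km,app = 1.24 µM, Vmax,app = 1.26 μmol·min⁻¹.
v = Vmax,app·[S]/(Km,app + [S]) = 1.26 × 3.57/(1.24 + 3.57) = 0.937 μmol·min⁻¹.

0.937 μmol·min⁻¹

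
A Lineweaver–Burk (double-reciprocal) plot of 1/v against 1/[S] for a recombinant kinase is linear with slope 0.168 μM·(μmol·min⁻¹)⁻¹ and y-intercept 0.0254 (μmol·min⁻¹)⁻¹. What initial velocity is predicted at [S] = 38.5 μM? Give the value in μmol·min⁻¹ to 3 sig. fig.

33.6 μmol·min⁻¹

The y-intercept is 1/Vmax, so Vmax = 1/0.0254 = 39.4 μmol·min⁻¹.
The slope is Km/Vmax, so Km = 0.168 × 39.4 = 6.61 μM.
Then v = 39.4 × 38.5/(6.61 + 38.5) = 33.6 μmol·min⁻¹.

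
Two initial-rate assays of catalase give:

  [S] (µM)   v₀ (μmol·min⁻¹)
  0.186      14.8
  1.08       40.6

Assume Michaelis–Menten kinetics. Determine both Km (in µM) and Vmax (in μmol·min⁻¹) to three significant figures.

In reciprocal form, 1/v = (Km/Vmax)·(1/[S]) + 1/Vmax. The two points give (1/[S], 1/v) = (5.376, 0.06757) and (0.9259, 0.02463).
Slope = (0.06757 − 0.02463)/(5.376 − 0.9259) = 0.009648; intercept = 0.06757 − 0.009648×5.376 = 0.01570.
Vmax = 1/intercept = 63.7 μmol·min⁻¹; Km = slope × Vmax = 0.009648 × 63.7 = 0.615 µM.

Km = 0.615 µM; Vmax = 63.7 μmol·min⁻¹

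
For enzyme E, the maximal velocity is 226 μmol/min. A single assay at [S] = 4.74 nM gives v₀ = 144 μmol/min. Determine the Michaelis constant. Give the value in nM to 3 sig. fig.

From v = Vmax[S]/(Km+[S]), Km = [S](Vmax − v)/v.
Km = 4.74 × (226 − 144) / 144 = 388.7/144 = 2.70 nM.

2.70 nM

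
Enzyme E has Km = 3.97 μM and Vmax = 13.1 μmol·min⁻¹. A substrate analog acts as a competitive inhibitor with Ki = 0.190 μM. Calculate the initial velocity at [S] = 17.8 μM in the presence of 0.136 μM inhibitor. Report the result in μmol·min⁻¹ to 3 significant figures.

9.47 μmol·min⁻¹

α = 1 + [I]/Ki = 1 + 0.136/0.190 = 1.716.
For a competitive inhibitor, Vmax is unchanged and the apparent Km becomes α·Km: Km,app = 6.81 μM, Vmax,app = 13.1 μmol·min⁻¹.
v = Vmax,app·[S]/(Km,app + [S]) = 13.1 × 17.8/(6.81 + 17.8) = 9.47 μmol·min⁻¹.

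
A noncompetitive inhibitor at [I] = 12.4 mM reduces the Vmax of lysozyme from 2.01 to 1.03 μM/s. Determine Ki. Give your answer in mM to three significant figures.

Noncompetitive: Vmax,app = Vmax/α with α = 1 + [I]/Ki.
α = Vmax/Vmax,app = 2.01/1.03 = 1.951.
Ki = [I]/(α − 1) = 12.4/0.9515 = 13.0 mM.

13.0 mM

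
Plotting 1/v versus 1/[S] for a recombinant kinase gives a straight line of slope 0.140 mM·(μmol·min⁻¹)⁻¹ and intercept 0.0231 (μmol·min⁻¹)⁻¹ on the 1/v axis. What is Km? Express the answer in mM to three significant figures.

6.06 mM

y-intercept = 1/Vmax ⇒ Vmax = 43.3 μmol·min⁻¹; slope = Km/Vmax ⇒ Km = slope × Vmax.
Km = 0.140 × 43.3 = 6.06 mM.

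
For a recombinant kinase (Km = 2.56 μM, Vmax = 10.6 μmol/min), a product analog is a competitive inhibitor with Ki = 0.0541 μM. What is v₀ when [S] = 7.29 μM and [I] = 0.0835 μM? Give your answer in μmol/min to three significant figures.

5.60 μmol/min

With α = 1 + [I]/Ki = 1 + 0.0835/0.0541 = 2.543, the competitive rate law is v = Vmax[S] / (αKm + [S]).
v = 10.6×7.29 / (2.543×2.56 + 7.29) = 77.27/13.80 = 5.60 μmol/min.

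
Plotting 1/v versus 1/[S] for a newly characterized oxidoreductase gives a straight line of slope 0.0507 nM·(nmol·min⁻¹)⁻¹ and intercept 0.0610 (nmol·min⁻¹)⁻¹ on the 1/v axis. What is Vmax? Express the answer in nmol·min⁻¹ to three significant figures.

The y-intercept of a Lineweaver–Burk plot equals 1/Vmax, so Vmax = 1/0.0610 = 16.4 nmol·min⁻¹.

16.4 nmol·min⁻¹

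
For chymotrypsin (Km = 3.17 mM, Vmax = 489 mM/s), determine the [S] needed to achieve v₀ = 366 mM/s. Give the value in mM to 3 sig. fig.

9.43 mM

The required fractional saturation is v/Vmax = 366/489 = 0.7485.
Then [S]/(Km+[S]) = 0.7485 ⇒ [S] = 3.17 × 0.7485/(1 − 0.7485) = 9.43 mM.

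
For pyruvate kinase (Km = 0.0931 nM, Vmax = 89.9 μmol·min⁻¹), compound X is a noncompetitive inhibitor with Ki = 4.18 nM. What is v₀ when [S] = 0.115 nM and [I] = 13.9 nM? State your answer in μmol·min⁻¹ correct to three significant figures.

α = 1 + [I]/Ki = 1 + 13.9/4.18 = 4.325.
For a noncompetitive inhibitor, Vmax is reduced to Vmax/α while Km is unchanged: Km,app = 0.0931 nM, Vmax,app = 20.8 μmol·min⁻¹.
v = Vmax,app·[S]/(Km,app + [S]) = 20.8 × 0.115/(0.0931 + 0.115) = 11.5 μmol·min⁻¹.

11.5 μmol·min⁻¹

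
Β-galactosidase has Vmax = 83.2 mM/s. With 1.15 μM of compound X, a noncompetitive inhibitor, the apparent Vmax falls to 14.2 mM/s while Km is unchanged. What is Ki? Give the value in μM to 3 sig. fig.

Noncompetitive: Vmax,app = Vmax/α with α = 1 + [I]/Ki.
α = Vmax/Vmax,app = 83.2/14.2 = 5.859.
Since α = 1 + [I]/Ki, [I]/Ki = 5.859 − 1 = 4.859 and Ki = 1.15/4.859 = 0.237 μM.

0.237 μM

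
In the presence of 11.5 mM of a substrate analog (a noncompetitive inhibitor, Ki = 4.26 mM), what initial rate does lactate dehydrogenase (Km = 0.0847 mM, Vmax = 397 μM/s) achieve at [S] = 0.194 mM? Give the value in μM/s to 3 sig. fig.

α = 1 + [I]/Ki = 1 + 11.5/4.26 = 3.700.
For a noncompetitive inhibitor, Vmax is reduced to Vmax/α while Km is unchanged: Km,app = 0.0847 mM, Vmax,app = 107 μM/s.
v = Vmax,app·[S]/(Km,app + [S]) = 107 × 0.194/(0.0847 + 0.194) = 74.7 μM/s.

74.7 μM/s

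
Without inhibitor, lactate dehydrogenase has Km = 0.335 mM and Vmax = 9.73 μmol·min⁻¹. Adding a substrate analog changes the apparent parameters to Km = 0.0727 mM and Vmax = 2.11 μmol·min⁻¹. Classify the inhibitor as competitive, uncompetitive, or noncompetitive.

Both Km and Vmax decrease by the same factor (~4.61-fold) — characteristic of uncompetitive inhibition.

uncompetitive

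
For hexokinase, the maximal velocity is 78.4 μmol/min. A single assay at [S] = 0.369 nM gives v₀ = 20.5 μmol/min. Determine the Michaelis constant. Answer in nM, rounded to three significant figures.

v/Vmax = 20.5/78.4 = 0.2615 = [S]/(Km+[S]).
So Km + [S] = [S]/0.2615 = 1.411 nM, giving Km = 1.411 − 0.369 = 1.04 nM.

1.04 nM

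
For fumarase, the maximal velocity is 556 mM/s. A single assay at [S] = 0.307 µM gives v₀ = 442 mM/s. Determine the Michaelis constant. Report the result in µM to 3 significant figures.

From v = Vmax[S]/(Km+[S]), Km = [S](Vmax − v)/v.
Km = 0.307 × (556 − 442) / 442 = 35.00/442 = 0.0792 µM.

0.0792 µM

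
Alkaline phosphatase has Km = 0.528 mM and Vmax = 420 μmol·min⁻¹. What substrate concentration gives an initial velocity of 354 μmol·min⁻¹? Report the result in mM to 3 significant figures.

The required fractional saturation is v/Vmax = 354/420 = 0.8429.
Then [S]/(Km+[S]) = 0.8429 ⇒ [S] = 0.528 × 0.8429/(1 − 0.8429) = 2.83 mM.

2.83 mM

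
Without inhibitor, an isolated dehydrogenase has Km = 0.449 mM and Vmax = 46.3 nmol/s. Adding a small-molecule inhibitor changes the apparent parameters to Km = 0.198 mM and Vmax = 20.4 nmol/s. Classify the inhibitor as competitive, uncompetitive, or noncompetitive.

Both Km and Vmax decrease by the same factor (~2.27-fold) — characteristic of uncompetitive inhibition.

uncompetitive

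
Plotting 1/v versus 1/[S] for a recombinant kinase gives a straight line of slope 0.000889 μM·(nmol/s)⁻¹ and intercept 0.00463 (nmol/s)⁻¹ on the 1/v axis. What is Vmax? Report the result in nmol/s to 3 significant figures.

216 nmol/s

The y-intercept of a Lineweaver–Burk plot equals 1/Vmax, so Vmax = 1/0.00463 = 216 nmol/s.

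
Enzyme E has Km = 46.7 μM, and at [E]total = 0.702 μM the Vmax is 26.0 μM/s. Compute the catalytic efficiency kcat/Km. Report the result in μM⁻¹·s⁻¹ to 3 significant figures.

0.793 μM⁻¹·s⁻¹

kcat = Vmax/[E]total = 26.0/0.702 = 37.0 s⁻¹.
kcat/Km = 37.0/46.7 = 0.793 μM⁻¹·s⁻¹.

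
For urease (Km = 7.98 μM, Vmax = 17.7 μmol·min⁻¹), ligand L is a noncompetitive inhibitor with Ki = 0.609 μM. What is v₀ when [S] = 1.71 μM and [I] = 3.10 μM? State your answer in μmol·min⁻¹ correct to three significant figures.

With α = 1 + [I]/Ki = 1 + 3.10/0.609 = 6.090, the noncompetitive rate law is v = (Vmax/α)·[S] / (Km + [S]).
v = (17.7/6.090)×1.71 / (7.98 + 1.71) = 4.970/9.690 = 0.513 μmol·min⁻¹.

0.513 μmol·min⁻¹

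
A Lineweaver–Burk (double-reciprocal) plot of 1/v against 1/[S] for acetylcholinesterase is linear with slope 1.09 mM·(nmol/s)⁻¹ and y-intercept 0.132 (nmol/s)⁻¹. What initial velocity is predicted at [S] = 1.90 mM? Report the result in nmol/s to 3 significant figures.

1.42 nmol/s

The y-intercept is 1/Vmax, so Vmax = 1/0.132 = 7.58 nmol/s.
The slope is Km/Vmax, so Km = 1.09 × 7.58 = 8.26 mM.
Then v = 7.58 × 1.90/(8.26 + 1.90) = 1.42 nmol/s.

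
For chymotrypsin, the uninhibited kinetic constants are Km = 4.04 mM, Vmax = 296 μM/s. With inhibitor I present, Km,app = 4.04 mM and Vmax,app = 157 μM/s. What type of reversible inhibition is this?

noncompetitive

Vmax decreases (296 → 157 μM/s) while Km is unchanged — pure noncompetitive inhibition.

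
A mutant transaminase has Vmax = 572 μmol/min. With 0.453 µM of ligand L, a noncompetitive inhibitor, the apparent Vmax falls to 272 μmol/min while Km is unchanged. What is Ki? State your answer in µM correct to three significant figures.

Noncompetitive: Vmax,app = Vmax/α with α = 1 + [I]/Ki.
α = Vmax/Vmax,app = 572/272 = 2.103.
Since α = 1 + [I]/Ki, [I]/Ki = 2.103 − 1 = 1.103 and Ki = 0.453/1.103 = 0.411 µM.

0.411 µM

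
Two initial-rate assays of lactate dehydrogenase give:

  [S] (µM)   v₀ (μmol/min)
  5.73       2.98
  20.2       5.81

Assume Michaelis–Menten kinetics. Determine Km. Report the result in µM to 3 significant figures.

In reciprocal form, 1/v = (Km/Vmax)·(1/[S]) + 1/Vmax. The two points give (1/[S], 1/v) = (0.1745, 0.3356) and (0.04950, 0.1721).
Slope = (0.3356 − 0.1721)/(0.1745 − 0.04950) = 1.307; intercept = 0.3356 − 1.307×0.1745 = 0.1074.
Vmax = 1/intercept = 9.31 μmol/min; Km = slope × Vmax = 1.307 × 9.31 = 12.2 µM.

12.2 µM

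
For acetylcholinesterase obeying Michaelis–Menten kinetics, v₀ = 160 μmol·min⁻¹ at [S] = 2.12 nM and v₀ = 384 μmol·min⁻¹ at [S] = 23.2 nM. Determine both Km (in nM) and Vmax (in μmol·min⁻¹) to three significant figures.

In reciprocal form, 1/v = (Km/Vmax)·(1/[S]) + 1/Vmax. The two points give (1/[S], 1/v) = (0.4717, 0.006250) and (0.04310, 0.002604).
Slope = (0.006250 − 0.002604)/(0.4717 − 0.04310) = 0.008506; intercept = 0.006250 − 0.008506×0.4717 = 0.002238.
Vmax = 1/intercept = 447 μmol·min⁻¹; Km = slope × Vmax = 0.008506 × 447 = 3.80 nM.

Km = 3.80 nM; Vmax = 447 μmol·min⁻¹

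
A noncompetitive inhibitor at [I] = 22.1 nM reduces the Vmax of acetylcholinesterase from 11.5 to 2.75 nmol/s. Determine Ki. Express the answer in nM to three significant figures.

6.95 nM

Noncompetitive: Vmax,app = Vmax/α with α = 1 + [I]/Ki.
α = Vmax/Vmax,app = 11.5/2.75 = 4.182.
Ki = [I]/(α − 1) = 22.1/3.182 = 6.95 nM.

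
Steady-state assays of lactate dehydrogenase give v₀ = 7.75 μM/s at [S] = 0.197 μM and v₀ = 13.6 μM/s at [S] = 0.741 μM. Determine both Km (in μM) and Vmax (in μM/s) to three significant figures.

Km = 0.279 μM; Vmax = 18.7 μM/s

In reciprocal form, 1/v = (Km/Vmax)·(1/[S]) + 1/Vmax. The two points give (1/[S], 1/v) = (5.076, 0.1290) and (1.350, 0.07353).
Slope = (0.1290 − 0.07353)/(5.076 − 1.350) = 0.01489; intercept = 0.1290 − 0.01489×5.076 = 0.05343.
Vmax = 1/intercept = 18.7 μM/s; Km = slope × Vmax = 0.01489 × 18.7 = 0.279 μM.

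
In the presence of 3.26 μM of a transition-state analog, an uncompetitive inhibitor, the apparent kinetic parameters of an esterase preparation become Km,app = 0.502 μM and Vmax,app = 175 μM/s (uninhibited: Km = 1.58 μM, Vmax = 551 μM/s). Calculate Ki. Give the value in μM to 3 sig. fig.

1.52 μM

Uncompetitive: Vmax,app = Vmax/α (and Km,app = Km/α) with α = 1 + [I]/Ki.
α = Vmax/Vmax,app = 551/175 = 3.149.
Ki = [I]/(α − 1) = 3.26/2.149 = 1.52 μM.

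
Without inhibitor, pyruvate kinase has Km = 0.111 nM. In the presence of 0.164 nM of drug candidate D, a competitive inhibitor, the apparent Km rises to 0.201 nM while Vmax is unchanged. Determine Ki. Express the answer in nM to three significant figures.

Competitive: Km,app = α·Km with α = 1 + [I]/Ki.
α = Km,app/Km = 0.201/0.111 = 1.811.
Ki = [I]/(α − 1) = 0.164/0.8108 = 0.202 nM.

0.202 nM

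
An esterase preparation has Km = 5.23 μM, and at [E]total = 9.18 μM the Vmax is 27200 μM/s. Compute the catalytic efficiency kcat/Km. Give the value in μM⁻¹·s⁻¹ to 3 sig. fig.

kcat = Vmax/[E]total = 27200/9.18 = 2960 s⁻¹.
kcat/Km = 2960/5.23 = 567 μM⁻¹·s⁻¹.

567 μM⁻¹·s⁻¹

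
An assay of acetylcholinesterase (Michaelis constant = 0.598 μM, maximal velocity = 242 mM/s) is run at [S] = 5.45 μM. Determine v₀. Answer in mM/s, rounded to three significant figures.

218 mM/s

v = Vmax·[S]/(Km + [S]) = 242 × 5.45 / (0.598 + 5.45)
  = 1319 / 6.048 = 218 mM/s.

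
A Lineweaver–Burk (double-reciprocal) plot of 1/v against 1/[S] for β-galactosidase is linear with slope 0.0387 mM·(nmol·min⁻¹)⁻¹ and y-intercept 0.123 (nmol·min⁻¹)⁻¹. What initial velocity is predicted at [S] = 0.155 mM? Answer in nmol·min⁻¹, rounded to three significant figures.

The y-intercept is 1/Vmax, so Vmax = 1/0.123 = 8.13 nmol·min⁻¹.
The slope is Km/Vmax, so Km = 0.0387 × 8.13 = 0.315 mM.
Then v = 8.13 × 0.155/(0.315 + 0.155) = 2.68 nmol·min⁻¹.

2.68 nmol·min⁻¹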